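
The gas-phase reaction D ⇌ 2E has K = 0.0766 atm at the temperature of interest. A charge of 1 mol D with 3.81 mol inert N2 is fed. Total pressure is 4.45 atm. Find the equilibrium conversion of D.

X = 0.136

Let X = conversion of D (basis 1 mol D); extent of reaction ξ = X.
Mole table: n_D = 1 − X; n_E = 2X; n_I = 3.81 (inert).
Total moles n_T = 4.81 + X.
With p_i = (n_i/n_T)P, K = p_E^2 / (p_D).
This yields a degree-2 equation in X; solving on (0,1), X = 0.136.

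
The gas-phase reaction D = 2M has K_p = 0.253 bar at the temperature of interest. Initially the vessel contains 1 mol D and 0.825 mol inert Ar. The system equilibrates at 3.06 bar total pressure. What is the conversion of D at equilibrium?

Take 1 mol D as basis and let X be its fractional conversion, so ξ = X.
Species balance: n_D = 1 − X; n_M = 2X; n_I = 0.825 (inert).
Summing: n_T = 1.82 + X.
Mole fractions y_i = n_i/n_T; K_p = p_M^2 / (p_D) with p_i = y_i·P.
Setting this equal to 0.253 bar and taking the physical root (0 < X < 1) gives X = 0.184.

X = 0.184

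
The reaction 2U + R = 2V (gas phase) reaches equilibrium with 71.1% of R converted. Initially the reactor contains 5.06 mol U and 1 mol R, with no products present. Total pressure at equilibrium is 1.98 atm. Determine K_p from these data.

K_p = 1.43 atm^-1

Let X = conversion of R (basis 1 mol R); extent of reaction ξ = X.
Mole table: n_U = 5.06 − 2X; n_R = 1 − X; n_V = 2X.
Summing: n_T = 6.06 − X.
At X = 0.711: n_U = 3.64, n_R = 0.289, n_V = 1.42, n_T = 5.35.
p_i = (n_i/n_T)·P. K_p = p_V^2 / (p_U^2 p_R) = 1.43 atm^-1.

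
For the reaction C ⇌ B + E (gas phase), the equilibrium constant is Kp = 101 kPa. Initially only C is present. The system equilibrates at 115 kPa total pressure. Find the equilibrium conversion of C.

Basis: 1 mol C initially; let X = conversion of C. Extent ξ = X.
Mole table: n_C = 1 − X; n_B = X; n_E = X.
Total moles n_T = 1 + X.
Mole fractions y_i = n_i/n_T; Kp = p_B p_E / (p_C) with p_i = y_i·P.
Setting this equal to 101 kPa and taking the physical root (0 < X < 1) gives X = 0.684.

X = 0.684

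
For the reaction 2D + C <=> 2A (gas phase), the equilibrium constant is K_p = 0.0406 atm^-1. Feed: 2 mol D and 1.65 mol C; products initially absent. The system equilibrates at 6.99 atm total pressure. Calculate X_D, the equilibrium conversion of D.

Take 2 mol D as basis and let X be its fractional conversion, so ξ = X.
Mole table: n_D = 2 − 2X; n_C = 1.65 − X; n_A = 2X.
Summing: n_T = 3.65 − X.
With p_i = (n_i/n_T)P, K_p = p_A^2 / (p_D^2 p_C).
Equating to 0.0406 atm^-1 and solving on 0 < X < 1: X = 0.255.

X = 0.255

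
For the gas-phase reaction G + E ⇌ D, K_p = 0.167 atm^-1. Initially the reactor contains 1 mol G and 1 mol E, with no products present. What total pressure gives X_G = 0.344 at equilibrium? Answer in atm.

Take 1 mol G as basis and let X be its fractional conversion, so ξ = X.
Species balance: n_G = 1 − X; n_E = 1 − X; n_D = X.
Total moles n_T = 2 − X.
K_p = p_D / (p_G p_E) with p_i = (n_i/n_T)·P.
At X = 0.344: the mole-fraction product g(X) = Π y_i^ν_i = 1.324. Since K_p = g(X)·P^{-1}, P = (g/K_p)^(1/1) = (1.324/0.167)^(1/1) = 7.93 atm.

P = 7.93 atm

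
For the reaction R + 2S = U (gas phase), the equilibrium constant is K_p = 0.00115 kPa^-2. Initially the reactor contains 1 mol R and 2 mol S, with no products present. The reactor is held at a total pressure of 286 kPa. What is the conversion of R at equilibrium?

X = 0.843

Let X = conversion of R (basis 1 mol R); extent of reaction ξ = X.
Moles: n_R = 1 − X; n_S = 2 − 2X; n_U = X.
n_T = Σnᵢ = 3 − 2X.
With p_i = (n_i/n_T)P, K_p = p_U / (p_R p_S^2).
This yields a degree-3 equation in X; solving on (0,1), X = 0.843.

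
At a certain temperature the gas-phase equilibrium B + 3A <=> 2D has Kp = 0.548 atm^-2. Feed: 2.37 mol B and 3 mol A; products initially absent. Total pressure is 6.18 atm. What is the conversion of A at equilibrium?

Take 3 mol A as basis and let X be its fractional conversion, so ξ = X.
Species balance: n_B = 2.37 − X; n_A = 3 − 3X; n_D = 2X.
n_T = Σnᵢ = 5.37 − 2X.
Mole fractions y_i = n_i/n_T; Kp = p_D^2 / (p_B p_A^3) with p_i = y_i·P.
This yields a degree-4 equation in X; solving on (0,1), X = 0.684.

X = 0.684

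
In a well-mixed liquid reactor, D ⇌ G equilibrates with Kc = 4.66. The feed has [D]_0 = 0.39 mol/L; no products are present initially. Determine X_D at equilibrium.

Let X = conversion of D; extent ξ = 0.39·X mol/L.
Concentrations: [D] = 0.39 − 0.39X; [G] = 0.39X.
Kc = [G] / ([D]).
Solving Kc = 4.66 for X ∈ (0,1): X = 0.823.

X = 0.823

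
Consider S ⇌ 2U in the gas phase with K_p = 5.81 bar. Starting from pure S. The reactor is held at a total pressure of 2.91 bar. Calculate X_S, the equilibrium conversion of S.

Basis: 1 mol S initially; let X = conversion of S. Extent ξ = X.
Mole table: n_S = 1 − X; n_U = 2X.
n_T = Σnᵢ = 1 + X.
Mole fractions y_i = n_i/n_T; K_p = p_U^2 / (p_S) with p_i = y_i·P.
Setting this equal to 5.81 bar and taking the physical root (0 < X < 1) gives X = 0.577.

X = 0.577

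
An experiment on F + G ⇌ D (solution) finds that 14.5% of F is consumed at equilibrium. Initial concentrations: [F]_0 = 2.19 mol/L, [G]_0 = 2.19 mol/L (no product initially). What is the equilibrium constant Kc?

Kc = 0.0906 L/mol

Let X = conversion of F.
Concentrations: [F] = 2.19 − 2.19X; [G] = 2.19 − 2.19X; [D] = 2.19X.
At X = 0.145: [F] = 1.87, [G] = 1.87, [D] = 0.318.
Kc = [D] / ([F] [G]) = 0.0906 L/mol.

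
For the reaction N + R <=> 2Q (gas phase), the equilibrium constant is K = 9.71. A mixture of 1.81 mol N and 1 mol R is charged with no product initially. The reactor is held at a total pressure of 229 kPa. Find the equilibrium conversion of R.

Basis: 1 mol R initially; let X = conversion of R. Extent ξ = X.
Mole table: n_N = 1.81 − X; n_R = 1 − X; n_Q = 2X.
Since Δν = 0, n_T = 2.81 throughout.
Mole fractions y_i = n_i/n_T; K = p_Q^2 / (p_N p_R) with p_i = y_i·P.
This yields a degree-2 equation in X; solving on (0,1), X = 0.767.

X = 0.767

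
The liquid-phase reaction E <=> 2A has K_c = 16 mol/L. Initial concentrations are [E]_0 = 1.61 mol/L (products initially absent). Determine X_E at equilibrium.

X = 0.765

Let X = conversion of E; extent ξ = 1.61·X mol/L.
Concentrations: [E] = 1.61 − 1.61X; [A] = 3.22X.
K_c = [A]^2 / ([E]).
Solving K_c = 16 for X ∈ (0,1): X = 0.765.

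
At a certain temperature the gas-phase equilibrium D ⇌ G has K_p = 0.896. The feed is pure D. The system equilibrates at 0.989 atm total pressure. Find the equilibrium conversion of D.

X = 0.473

Let X = conversion of D (basis 1 mol D); extent of reaction ξ = X.
Moles: n_D = 1 − X; n_G = X.
Total moles n_T = 1 (Δν = 0, constant).
Mole fractions y_i = n_i/n_T; K_p = p_G / (p_D) with p_i = y_i·P.
Setting this equal to 0.896 and taking the physical root (0 < X < 1) gives X = 0.473.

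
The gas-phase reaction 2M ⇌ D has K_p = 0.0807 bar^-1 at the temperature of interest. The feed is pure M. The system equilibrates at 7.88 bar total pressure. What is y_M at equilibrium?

y_M = 0.694

Let X = conversion of M (basis 1 mol M); extent of reaction ξ = 0.5X.
Moles: n_M = 1 − X; n_D = 0.5X.
Summing: n_T = 1 − 0.5X.
y_i = n_i/n_T, p_i = y_i·P. K_p = p_D / (p_M^2).
Substituting and setting equal to 0.0807 bar^-1 gives a polynomial in X; the root in (0,1) is X = 0.469.
Then n_M = 0.531, n_T = 0.766, so y_M = 0.694.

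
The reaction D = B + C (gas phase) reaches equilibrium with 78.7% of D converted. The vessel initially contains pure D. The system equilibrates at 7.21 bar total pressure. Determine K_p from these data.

K_p = 11.7 bar

Basis: 1 mol D initially; let X = conversion of D. Extent ξ = X.
Mole table: n_D = 1 − X; n_B = X; n_C = X.
n_T = Σnᵢ = 1 + X.
At X = 0.787: n_D = 0.213, n_B = 0.787, n_C = 0.787, n_T = 1.79.
p_i = (n_i/n_T)·P. K_p = p_B p_C / (p_D) = 11.7 bar.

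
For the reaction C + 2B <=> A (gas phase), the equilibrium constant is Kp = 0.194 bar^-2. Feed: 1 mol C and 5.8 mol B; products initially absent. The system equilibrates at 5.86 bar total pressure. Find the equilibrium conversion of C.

X = 0.813

Let X = conversion of C (basis 1 mol C); extent of reaction ξ = X.
Moles: n_C = 1 − X; n_B = 5.8 − 2X; n_A = X.
n_T = Σnᵢ = 6.8 − 2X.
y_i = n_i/n_T, p_i = y_i·P. Kp = p_A / (p_C p_B^2).
Substituting and setting equal to 0.194 bar^-2 gives a polynomial in X; the root in (0,1) is X = 0.813.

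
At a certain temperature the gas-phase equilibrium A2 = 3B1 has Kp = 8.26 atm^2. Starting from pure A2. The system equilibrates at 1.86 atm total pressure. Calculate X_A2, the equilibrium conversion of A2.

Let X = conversion of A2 (basis 1 mol A2); extent of reaction ξ = X.
Species balance: n_A2 = 1 − X; n_B1 = 3X.
Summing: n_T = 1 + 2X.
Mole fractions y_i = n_i/n_T; Kp = p_B1^3 / (p_A2) with p_i = y_i·P.
This yields a degree-3 equation in X; solving on (0,1), X = 0.559.

X = 0.559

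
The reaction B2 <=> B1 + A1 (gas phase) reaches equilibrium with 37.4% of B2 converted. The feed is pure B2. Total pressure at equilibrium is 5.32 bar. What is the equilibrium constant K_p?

Let X = conversion of B2 (basis 1 mol B2); extent of reaction ξ = X.
Species balance: n_B2 = 1 − X; n_B1 = X; n_A1 = X.
Total moles n_T = 1 + X.
At X = 0.374: n_B2 = 0.626, n_B1 = 0.374, n_A1 = 0.374, n_T = 1.37.
p_i = (n_i/n_T)·P. K_p = p_B1 p_A1 / (p_B2) = 0.865 bar.

K_p = 0.865 bar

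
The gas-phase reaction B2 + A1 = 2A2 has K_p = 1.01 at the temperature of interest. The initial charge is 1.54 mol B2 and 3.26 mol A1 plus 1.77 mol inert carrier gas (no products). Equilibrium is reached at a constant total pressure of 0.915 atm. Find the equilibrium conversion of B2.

Take 1.54 mol B2 as basis and let X be its fractional conversion, so ξ = 1.54X.
Moles: n_B2 = 1.54 − 1.54X; n_A1 = 3.26 − 1.54X; n_A2 = 3.08X; n_I = 1.77 (inert).
Since Δν = 0, n_T = 6.57 throughout.
With p_i = (n_i/n_T)P, K_p = p_A2^2 / (p_B2 p_A1).
Substituting and setting equal to 1.01 gives a polynomial in X; the root in (0,1) is X = 0.470.

X = 0.470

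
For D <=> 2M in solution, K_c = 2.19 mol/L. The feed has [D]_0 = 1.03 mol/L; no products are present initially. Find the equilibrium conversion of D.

Let X = conversion of D; extent ξ = 1.03·X mol/L.
Concentrations: [D] = 1.03 − 1.03X; [M] = 2.06X.
K_c = [M]^2 / ([D]).
Solving K_c = 2.19 for X ∈ (0,1): X = 0.510.

X = 0.510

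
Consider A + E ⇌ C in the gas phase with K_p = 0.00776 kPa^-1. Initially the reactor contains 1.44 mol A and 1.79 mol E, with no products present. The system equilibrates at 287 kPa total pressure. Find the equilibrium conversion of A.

X = 0.489

Take 1.44 mol A as basis and let X be its fractional conversion, so ξ = 1.44X.
Species balance: n_A = 1.44 − 1.44X; n_E = 1.79 − 1.44X; n_C = 1.44X.
Summing: n_T = 3.23 − 1.44X.
With p_i = (n_i/n_T)P, K_p = p_C / (p_A p_E).
This yields a degree-2 equation in X; solving on (0,1), X = 0.489.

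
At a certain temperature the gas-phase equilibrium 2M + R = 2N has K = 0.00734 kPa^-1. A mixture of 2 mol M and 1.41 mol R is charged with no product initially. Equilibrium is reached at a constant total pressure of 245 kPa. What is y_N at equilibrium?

y_N = 0.292

Let X = conversion of M (basis 2 mol M); extent of reaction ξ = X.
Moles: n_M = 2 − 2X; n_R = 1.41 − X; n_N = 2X.
Total moles n_T = 3.41 − X.
y_i = n_i/n_T, p_i = y_i·P. K = p_N^2 / (p_M^2 p_R).
Setting this equal to 0.00734 kPa^-1 and taking the physical root (0 < X < 1) gives X = 0.434.
Then n_N = 0.869, n_T = 2.98, so y_N = 0.292.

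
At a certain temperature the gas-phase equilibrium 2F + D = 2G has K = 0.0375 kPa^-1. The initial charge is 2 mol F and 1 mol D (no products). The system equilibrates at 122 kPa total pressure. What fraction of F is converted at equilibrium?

X = 0.491

Take 2 mol F as basis and let X be its fractional conversion, so ξ = X.
Mole table: n_F = 2 − 2X; n_D = 1 − X; n_G = 2X.
Total moles n_T = 3 − X.
y_i = n_i/n_T, p_i = y_i·P. K = p_G^2 / (p_F^2 p_D).
This yields a degree-3 equation in X; solving on (0,1), X = 0.491.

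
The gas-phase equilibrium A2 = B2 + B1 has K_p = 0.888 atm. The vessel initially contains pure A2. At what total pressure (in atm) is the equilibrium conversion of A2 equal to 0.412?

Basis: 1 mol A2 initially; let X = conversion of A2. Extent ξ = X.
Moles: n_A2 = 1 − X; n_B2 = X; n_B1 = X.
Summing: n_T = 1 + X.
K_p = p_B2 p_B1 / (p_A2) with p_i = (n_i/n_T)·P.
At X = 0.412: the mole-fraction product g(X) = Π y_i^ν_i = 0.2044. Since K_p = g(X)·P^{1}, P = (K_p/g)^(1/1) = (0.888/0.2044)^(1/1) = 4.34 atm.

P = 4.34 atm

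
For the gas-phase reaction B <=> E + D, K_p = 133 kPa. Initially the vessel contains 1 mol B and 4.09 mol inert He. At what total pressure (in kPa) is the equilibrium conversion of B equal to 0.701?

Basis: 1 mol B initially; let X = conversion of B. Extent ξ = X.
Species balance: n_B = 1 − X; n_E = X; n_D = X; n_I = 4.09 (inert).
Total moles n_T = 5.09 + X.
K_p = p_E p_D / (p_B) with p_i = (n_i/n_T)·P.
At X = 0.701: the mole-fraction product g(X) = Π y_i^ν_i = 0.2838. Since K_p = g(X)·P^{1}, P = (K_p/g)^(1/1) = (133/0.2838)^(1/1) = 469 kPa.

P = 469 kPa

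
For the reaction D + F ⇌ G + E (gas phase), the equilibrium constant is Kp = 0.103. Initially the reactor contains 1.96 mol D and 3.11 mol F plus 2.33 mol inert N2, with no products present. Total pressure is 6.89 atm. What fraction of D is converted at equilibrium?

Let X = conversion of D (basis 1.96 mol D); extent of reaction ξ = 1.96X.
Mole table: n_D = 1.96 − 1.96X; n_F = 3.11 − 1.96X; n_G = 1.96X; n_E = 1.96X; n_I = 2.33 (inert).
Since Δν = 0, n_T = 7.4 throughout.
With p_i = (n_i/n_T)P, Kp = p_G p_E / (p_D p_F).
Setting this equal to 0.103 and taking the physical root (0 < X < 1) gives X = 0.303.

X = 0.303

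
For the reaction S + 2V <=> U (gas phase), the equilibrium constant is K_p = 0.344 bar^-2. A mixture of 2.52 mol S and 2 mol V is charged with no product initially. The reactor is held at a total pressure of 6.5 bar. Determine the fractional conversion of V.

Take 2 mol V as basis and let X be its fractional conversion, so ξ = X.
Mole table: n_S = 2.52 − X; n_V = 2 − 2X; n_U = X.
Total moles n_T = 4.52 − 2X.
Mole fractions y_i = n_i/n_T; K_p = p_U / (p_S p_V^2) with p_i = y_i·P.
This yields a degree-3 equation in X; solving on (0,1), X = 0.743.

X = 0.743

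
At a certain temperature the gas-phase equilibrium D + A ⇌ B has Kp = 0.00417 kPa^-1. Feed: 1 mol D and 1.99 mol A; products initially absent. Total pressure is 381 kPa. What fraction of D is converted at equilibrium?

Take 1 mol D as basis and let X be its fractional conversion, so ξ = X.
Moles: n_D = 1 − X; n_A = 1.99 − X; n_B = X.
Summing: n_T = 2.99 − X.
y_i = n_i/n_T, p_i = y_i·P. Kp = p_B / (p_D p_A).
Equating to 0.00417 kPa^-1 and solving on 0 < X < 1: X = 0.488.

X = 0.488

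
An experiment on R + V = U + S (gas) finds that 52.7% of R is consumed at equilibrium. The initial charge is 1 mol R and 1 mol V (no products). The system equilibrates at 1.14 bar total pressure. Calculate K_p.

Basis: 1 mol R initially; let X = conversion of R. Extent ξ = X.
Moles: n_R = 1 − X; n_V = 1 − X; n_U = X; n_S = X.
Total moles n_T = 2 (Δν = 0, constant).
At X = 0.527: n_R = 0.473, n_V = 0.473, n_U = 0.527, n_S = 0.527, n_T = 2.
p_i = (n_i/n_T)·P. K_p = p_U p_S / (p_R p_V) = 1.24.

K_p = 1.24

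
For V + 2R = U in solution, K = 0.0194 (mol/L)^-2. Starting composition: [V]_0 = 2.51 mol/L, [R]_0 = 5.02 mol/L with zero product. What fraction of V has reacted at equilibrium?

Let X = conversion of V; extent ξ = 2.51·X mol/L.
Concentrations: [V] = 2.51 − 2.51X; [R] = 5.02 − 5.02X; [U] = 2.51X.
K = [U] / ([V] [R]^2).
Solving K = 0.0194 for X ∈ (0,1): X = 0.226.

X = 0.226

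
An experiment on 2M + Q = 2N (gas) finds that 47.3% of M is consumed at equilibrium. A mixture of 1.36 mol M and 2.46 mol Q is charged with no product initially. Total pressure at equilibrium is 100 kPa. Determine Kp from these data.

Let X = conversion of M (basis 1.36 mol M); extent of reaction ξ = 0.68X.
Mole table: n_M = 1.36 − 1.36X; n_Q = 2.46 − 0.68X; n_N = 1.36X.
Summing: n_T = 3.82 − 0.68X.
At X = 0.473: n_M = 0.717, n_Q = 2.14, n_N = 0.643, n_T = 3.5.
p_i = (n_i/n_T)·P. Kp = p_N^2 / (p_M^2 p_Q) = 0.0132 kPa^-1.

Kp = 0.0132 kPa^-1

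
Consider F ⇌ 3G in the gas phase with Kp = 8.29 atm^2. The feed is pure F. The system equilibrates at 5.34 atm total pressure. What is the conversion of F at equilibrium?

Let X = conversion of F (basis 1 mol F); extent of reaction ξ = X.
Moles: n_F = 1 − X; n_G = 3X.
n_T = Σnᵢ = 1 + 2X.
Mole fractions y_i = n_i/n_T; Kp = p_G^3 / (p_F) with p_i = y_i·P.
Setting this equal to 8.29 atm^2 and taking the physical root (0 < X < 1) gives X = 0.265.

X = 0.265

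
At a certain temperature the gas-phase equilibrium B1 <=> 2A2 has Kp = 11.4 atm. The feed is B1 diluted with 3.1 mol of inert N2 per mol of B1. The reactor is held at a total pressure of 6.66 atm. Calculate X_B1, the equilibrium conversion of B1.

Take 1 mol B1 as basis and let X be its fractional conversion, so ξ = X.
Species balance: n_B1 = 1 − X; n_A2 = 2X; n_I = 3.1 (inert).
n_T = Σnᵢ = 4.1 + X.
y_i = n_i/n_T, p_i = y_i·P. Kp = p_A2^2 / (p_B1).
Substituting and setting equal to 11.4 atm gives a polynomial in X; the root in (0,1) is X = 0.737.

X = 0.737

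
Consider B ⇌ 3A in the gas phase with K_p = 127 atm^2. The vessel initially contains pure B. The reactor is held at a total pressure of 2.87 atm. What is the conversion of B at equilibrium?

Basis: 1 mol B initially; let X = conversion of B. Extent ξ = X.
At extent ξ: n_B = 1 − X; n_A = 3X.
n_T = Σnᵢ = 1 + 2X.
Mole fractions y_i = n_i/n_T; K_p = p_A^3 / (p_B) with p_i = y_i·P.
This yields a degree-3 equation in X; solving on (0,1), X = 0.852.

X = 0.852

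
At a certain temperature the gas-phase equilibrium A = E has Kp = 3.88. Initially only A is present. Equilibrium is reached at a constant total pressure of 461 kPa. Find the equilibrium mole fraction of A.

Take 1 mol A as basis and let X be its fractional conversion, so ξ = X.
Moles: n_A = 1 − X; n_E = X.
Total moles n_T = 1 (Δν = 0, constant).
y_i = n_i/n_T, p_i = y_i·P. Kp = p_E / (p_A).
Setting this equal to 3.88 and taking the physical root (0 < X < 1) gives X = 0.795.
Then n_A = 0.205, n_T = 1, so y_A = 0.205.

y_A = 0.205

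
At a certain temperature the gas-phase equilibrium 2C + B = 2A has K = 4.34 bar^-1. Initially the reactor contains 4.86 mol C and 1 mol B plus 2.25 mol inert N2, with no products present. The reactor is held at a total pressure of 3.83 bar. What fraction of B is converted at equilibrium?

Take 1 mol B as basis and let X be its fractional conversion, so ξ = X.
Mole table: n_C = 4.86 − 2X; n_B = 1 − X; n_A = 2X; n_I = 2.25 (inert).
n_T = Σnᵢ = 8.11 − X.
y_i = n_i/n_T, p_i = y_i·P. K = p_A^2 / (p_C^2 p_B).
Substituting and setting equal to 4.34 bar^-1 gives a polynomial in X; the root in (0,1) is X = 0.866.

X = 0.866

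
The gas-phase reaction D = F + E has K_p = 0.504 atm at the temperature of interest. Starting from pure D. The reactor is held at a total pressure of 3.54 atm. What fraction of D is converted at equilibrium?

Take 1 mol D as basis and let X be its fractional conversion, so ξ = X.
Moles: n_D = 1 − X; n_F = X; n_E = X.
Summing: n_T = 1 + X.
Mole fractions y_i = n_i/n_T; K_p = p_F p_E / (p_D) with p_i = y_i·P.
This yields a degree-2 equation in X; solving on (0,1), X = 0.353.

X = 0.353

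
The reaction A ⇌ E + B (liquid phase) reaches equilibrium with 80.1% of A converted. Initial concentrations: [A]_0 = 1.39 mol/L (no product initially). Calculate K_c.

K_c = 4.48 mol/L

Let X = conversion of A.
Concentrations: [A] = 1.39 − 1.39X; [E] = 1.39X; [B] = 1.39X.
At X = 0.801: [A] = 0.277, [E] = 1.11, [B] = 1.11.
K_c = [E] [B] / ([A]) = 4.48 mol/L.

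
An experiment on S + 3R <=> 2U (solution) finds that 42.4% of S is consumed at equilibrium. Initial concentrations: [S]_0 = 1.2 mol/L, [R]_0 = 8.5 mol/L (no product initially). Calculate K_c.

K_c = 0.00442 (mol/L)^-2

Let X = conversion of S.
Concentrations: [S] = 1.2 − 1.2X; [R] = 8.5 − 3.6X; [U] = 2.4X.
At X = 0.424: [S] = 0.691, [R] = 6.97, [U] = 1.02.
K_c = [U]^2 / ([S] [R]^3) = 0.00442 (mol/L)^-2.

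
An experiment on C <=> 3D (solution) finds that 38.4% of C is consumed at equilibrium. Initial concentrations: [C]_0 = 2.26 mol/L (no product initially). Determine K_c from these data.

K_c = 12.7 (mol/L)^2

Let X = conversion of C.
Concentrations: [C] = 2.26 − 2.26X; [D] = 6.78X.
At X = 0.384: [C] = 1.39, [D] = 2.6.
K_c = [D]^3 / ([C]) = 12.7 (mol/L)^2.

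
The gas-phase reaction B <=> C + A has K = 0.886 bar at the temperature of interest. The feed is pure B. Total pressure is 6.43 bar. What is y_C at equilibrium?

Take 1 mol B as basis and let X be its fractional conversion, so ξ = X.
Mole table: n_B = 1 − X; n_C = X; n_A = X.
Summing: n_T = 1 + X.
Mole fractions y_i = n_i/n_T; K = p_C p_A / (p_B) with p_i = y_i·P.
Equating to 0.886 bar and solving on 0 < X < 1: X = 0.348.
Then n_C = 0.348, n_T = 1.35, so y_C = 0.258.

y_C = 0.258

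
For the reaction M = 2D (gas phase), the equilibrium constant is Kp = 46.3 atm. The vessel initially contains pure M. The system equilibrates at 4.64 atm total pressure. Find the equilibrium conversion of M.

X = 0.845

Let X = conversion of M (basis 1 mol M); extent of reaction ξ = X.
Species balance: n_M = 1 − X; n_D = 2X.
Total moles n_T = 1 + X.
With p_i = (n_i/n_T)P, Kp = p_D^2 / (p_M).
Equating to 46.3 atm and solving on 0 < X < 1: X = 0.845.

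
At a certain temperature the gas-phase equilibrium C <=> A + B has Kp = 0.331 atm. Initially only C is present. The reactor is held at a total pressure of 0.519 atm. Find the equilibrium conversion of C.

X = 0.624

Take 1 mol C as basis and let X be its fractional conversion, so ξ = X.
Species balance: n_C = 1 − X; n_A = X; n_B = X.
Summing: n_T = 1 + X.
y_i = n_i/n_T, p_i = y_i·P. Kp = p_A p_B / (p_C).
Equating to 0.331 atm and solving on 0 < X < 1: X = 0.624.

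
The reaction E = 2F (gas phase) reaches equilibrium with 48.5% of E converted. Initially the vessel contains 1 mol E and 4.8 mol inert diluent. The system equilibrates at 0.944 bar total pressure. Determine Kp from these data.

Kp = 0.274 bar

Basis: 1 mol E initially; let X = conversion of E. Extent ξ = X.
At extent ξ: n_E = 1 − X; n_F = 2X; n_I = 4.8 (inert).
n_T = Σnᵢ = 5.8 + X.
At X = 0.485: n_E = 0.515, n_F = 0.97, n_T = 6.29.
p_i = (n_i/n_T)·P. Kp = p_F^2 / (p_E) = 0.274 bar.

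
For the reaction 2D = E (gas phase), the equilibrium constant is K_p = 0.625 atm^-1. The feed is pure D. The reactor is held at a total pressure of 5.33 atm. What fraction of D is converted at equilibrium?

X = 0.736

Take 1 mol D as basis and let X be its fractional conversion, so ξ = 0.5X.
Mole table: n_D = 1 − X; n_E = 0.5X.
Summing: n_T = 1 − 0.5X.
y_i = n_i/n_T, p_i = y_i·P. K_p = p_E / (p_D^2).
Equating to 0.625 atm^-1 and solving on 0 < X < 1: X = 0.736.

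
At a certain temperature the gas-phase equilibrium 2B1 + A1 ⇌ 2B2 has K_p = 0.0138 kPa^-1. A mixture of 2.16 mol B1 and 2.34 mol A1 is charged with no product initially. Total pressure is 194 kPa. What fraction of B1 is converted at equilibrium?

Take 2.16 mol B1 as basis and let X be its fractional conversion, so ξ = 1.08X.
At extent ξ: n_B1 = 2.16 − 2.16X; n_A1 = 2.34 − 1.08X; n_B2 = 2.16X.
n_T = Σnᵢ = 4.5 − 1.08X.
y_i = n_i/n_T, p_i = y_i·P. K_p = p_B2^2 / (p_B1^2 p_A1).
Setting this equal to 0.0138 kPa^-1 and taking the physical root (0 < X < 1) gives X = 0.524.

X = 0.524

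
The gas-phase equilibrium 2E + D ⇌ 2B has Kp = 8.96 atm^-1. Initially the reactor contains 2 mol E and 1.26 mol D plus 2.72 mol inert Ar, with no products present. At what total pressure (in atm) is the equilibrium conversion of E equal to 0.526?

Take 2 mol E as basis and let X be its fractional conversion, so ξ = X.
Moles: n_E = 2 − 2X; n_D = 1.26 − X; n_B = 2X; n_I = 2.72 (inert).
Total moles n_T = 5.98 − X.
Kp = p_B^2 / (p_E^2 p_D) with p_i = (n_i/n_T)·P.
At X = 0.526: the mole-fraction product g(X) = Π y_i^ν_i = 9.15. Since Kp = g(X)·P^{-1}, P = (g/Kp)^(1/1) = (9.15/8.96)^(1/1) = 1.02 atm.

P = 1.02 atm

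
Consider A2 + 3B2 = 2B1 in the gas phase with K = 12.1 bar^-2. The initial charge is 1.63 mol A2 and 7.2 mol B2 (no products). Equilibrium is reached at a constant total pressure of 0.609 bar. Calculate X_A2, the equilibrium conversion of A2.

X = 0.627

Basis: 1.63 mol A2 initially; let X = conversion of A2. Extent ξ = 1.63X.
Species balance: n_A2 = 1.63 − 1.63X; n_B2 = 7.2 − 4.89X; n_B1 = 3.26X.
Total moles n_T = 8.83 − 3.26X.
Mole fractions y_i = n_i/n_T; K = p_B1^2 / (p_A2 p_B2^3) with p_i = y_i·P.
Setting this equal to 12.1 bar^-2 and taking the physical root (0 < X < 1) gives X = 0.627.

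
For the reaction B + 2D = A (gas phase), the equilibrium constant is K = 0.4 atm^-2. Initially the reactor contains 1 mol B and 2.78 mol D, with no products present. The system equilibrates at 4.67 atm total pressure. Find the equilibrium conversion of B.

X = 0.737

Let X = conversion of B (basis 1 mol B); extent of reaction ξ = X.
Moles: n_B = 1 − X; n_D = 2.78 − 2X; n_A = X.
Total moles n_T = 3.78 − 2X.
y_i = n_i/n_T, p_i = y_i·P. K = p_A / (p_B p_D^2).
Substituting and setting equal to 0.4 atm^-2 gives a polynomial in X; the root in (0,1) is X = 0.737.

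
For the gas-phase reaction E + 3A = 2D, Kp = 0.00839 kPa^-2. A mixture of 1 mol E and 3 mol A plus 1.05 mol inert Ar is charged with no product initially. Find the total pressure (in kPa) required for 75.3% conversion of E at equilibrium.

P = 184 kPa

Basis: 1 mol E initially; let X = conversion of E. Extent ξ = X.
Species balance: n_E = 1 − X; n_A = 3 − 3X; n_D = 2X; n_I = 1.05 (inert).
Summing: n_T = 5.05 − 2X.
Kp = p_D^2 / (p_E p_A^3) with p_i = (n_i/n_T)·P.
At X = 0.753: the mole-fraction product g(X) = Π y_i^ν_i = 283.5. Since Kp = g(X)·P^{-2}, P = (g/Kp)^(1/2) = (283.5/0.00839)^(1/2) = 184 kPa.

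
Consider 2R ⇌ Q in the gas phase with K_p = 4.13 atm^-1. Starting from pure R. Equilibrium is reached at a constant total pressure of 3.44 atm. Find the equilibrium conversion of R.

Basis: 1 mol R initially; let X = conversion of R. Extent ξ = 0.5X.
Moles: n_R = 1 − X; n_Q = 0.5X.
Summing: n_T = 1 − 0.5X.
y_i = n_i/n_T, p_i = y_i·P. K_p = p_Q / (p_R^2).
This yields a degree-2 equation in X; solving on (0,1), X = 0.868.

X = 0.868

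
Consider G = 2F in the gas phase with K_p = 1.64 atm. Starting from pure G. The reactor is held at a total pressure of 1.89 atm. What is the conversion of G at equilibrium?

Let X = conversion of G (basis 1 mol G); extent of reaction ξ = X.
Species balance: n_G = 1 − X; n_F = 2X.
Total moles n_T = 1 + X.
With p_i = (n_i/n_T)P, K_p = p_F^2 / (p_G).
Setting this equal to 1.64 atm and taking the physical root (0 < X < 1) gives X = 0.422.

X = 0.422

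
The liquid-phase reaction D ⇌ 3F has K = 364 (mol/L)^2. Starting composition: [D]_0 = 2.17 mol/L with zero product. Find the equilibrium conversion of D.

Let X = conversion of D; extent ξ = 2.17·X mol/L.
Concentrations: [D] = 2.17 − 2.17X; [F] = 6.51X.
K = [F]^3 / ([D]).
Setting equal to 364 and solving for X on (0,1) gives X = 0.813.

X = 0.813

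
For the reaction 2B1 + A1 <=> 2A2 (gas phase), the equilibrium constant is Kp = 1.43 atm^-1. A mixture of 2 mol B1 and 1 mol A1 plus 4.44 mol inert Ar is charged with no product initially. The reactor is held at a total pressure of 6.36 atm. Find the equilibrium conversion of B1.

X = 0.457

Let X = conversion of B1 (basis 2 mol B1); extent of reaction ξ = X.
At extent ξ: n_B1 = 2 − 2X; n_A1 = 1 − X; n_A2 = 2X; n_I = 4.44 (inert).
Summing: n_T = 7.44 − X.
Mole fractions y_i = n_i/n_T; Kp = p_A2^2 / (p_B1^2 p_A1) with p_i = y_i·P.
Substituting and setting equal to 1.43 atm^-1 gives a polynomial in X; the root in (0,1) is X = 0.457.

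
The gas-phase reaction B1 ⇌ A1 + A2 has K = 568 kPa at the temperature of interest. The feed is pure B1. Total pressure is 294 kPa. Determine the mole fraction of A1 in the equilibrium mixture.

Let X = conversion of B1 (basis 1 mol B1); extent of reaction ξ = X.
Mole table: n_B1 = 1 − X; n_A1 = X; n_A2 = X.
Total moles n_T = 1 + X.
Mole fractions y_i = n_i/n_T; K = p_A1 p_A2 / (p_B1) with p_i = y_i·P.
Substituting and setting equal to 568 kPa gives a polynomial in X; the root in (0,1) is X = 0.812.
Then n_A1 = 0.812, n_T = 1.81, so y_A1 = 0.448.

y_A1 = 0.448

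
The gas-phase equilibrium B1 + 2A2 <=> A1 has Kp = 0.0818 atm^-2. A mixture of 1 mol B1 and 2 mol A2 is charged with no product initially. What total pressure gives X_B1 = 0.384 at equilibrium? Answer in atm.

P = 5 atm

Basis: 1 mol B1 initially; let X = conversion of B1. Extent ξ = X.
Moles: n_B1 = 1 − X; n_A2 = 2 − 2X; n_A1 = X.
n_T = Σnᵢ = 3 − 2X.
Kp = p_A1 / (p_B1 p_A2^2) with p_i = (n_i/n_T)·P.
At X = 0.384: the mole-fraction product g(X) = Π y_i^ν_i = 2.046. Since Kp = g(X)·P^{-2}, P = (g/Kp)^(1/2) = (2.046/0.0818)^(1/2) = 5 atm.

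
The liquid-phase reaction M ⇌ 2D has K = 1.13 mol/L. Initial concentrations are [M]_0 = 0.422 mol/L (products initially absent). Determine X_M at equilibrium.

Let X = conversion of M; extent ξ = 0.422·X mol/L.
Concentrations: [M] = 0.422 − 0.422X; [D] = 0.844X.
K = [D]^2 / ([M]).
Solving K = 1.13 for X ∈ (0,1): X = 0.549.

X = 0.549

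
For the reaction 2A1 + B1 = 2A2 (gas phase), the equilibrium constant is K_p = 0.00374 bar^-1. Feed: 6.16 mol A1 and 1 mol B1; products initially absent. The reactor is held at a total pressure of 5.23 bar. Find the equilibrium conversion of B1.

Basis: 1 mol B1 initially; let X = conversion of B1. Extent ξ = X.
Mole table: n_A1 = 6.16 − 2X; n_B1 = 1 − X; n_A2 = 2X.
Summing: n_T = 7.16 − X.
With p_i = (n_i/n_T)P, K_p = p_A2^2 / (p_A1^2 p_B1).
Setting this equal to 0.00374 bar^-1 and taking the physical root (0 < X < 1) gives X = 0.143.

X = 0.143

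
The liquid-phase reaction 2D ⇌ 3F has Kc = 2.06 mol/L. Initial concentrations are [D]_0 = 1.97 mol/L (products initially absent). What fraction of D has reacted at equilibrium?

Let X = conversion of D; extent ξ = 1.97X/2 mol/L.
Concentrations: [D] = 1.97 − 1.97X; [F] = 2.96X.
Kc = [F]^3 / ([D]^2).
Setting equal to 2.06 and solving for X on (0,1) gives X = 0.453.

X = 0.453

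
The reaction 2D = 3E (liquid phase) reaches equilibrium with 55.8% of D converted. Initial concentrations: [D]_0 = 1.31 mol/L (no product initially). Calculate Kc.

Let X = conversion of D.
Concentrations: [D] = 1.31 − 1.31X; [E] = 1.97X.
At X = 0.558: [D] = 0.579, [E] = 1.1.
Kc = [E]^3 / ([D]^2) = 3.93 mol/L.

Kc = 3.93 mol/L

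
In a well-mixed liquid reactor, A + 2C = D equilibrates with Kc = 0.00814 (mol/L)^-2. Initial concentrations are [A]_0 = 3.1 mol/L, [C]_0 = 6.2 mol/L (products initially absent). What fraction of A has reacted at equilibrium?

X = 0.175

Let X = conversion of A; extent ξ = 3.1·X mol/L.
Concentrations: [A] = 3.1 − 3.1X; [C] = 6.2 − 6.2X; [D] = 3.1X.
Kc = [D] / ([A] [C]^2).
Solving Kc = 0.00814 for X ∈ (0,1): X = 0.175.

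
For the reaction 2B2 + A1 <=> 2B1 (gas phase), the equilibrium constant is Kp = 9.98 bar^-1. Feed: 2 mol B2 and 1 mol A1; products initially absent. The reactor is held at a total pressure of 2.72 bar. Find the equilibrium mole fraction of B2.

y_B2 = 0.288

Let X = conversion of B2 (basis 2 mol B2); extent of reaction ξ = X.
Species balance: n_B2 = 2 − 2X; n_A1 = 1 − X; n_B1 = 2X.
Total moles n_T = 3 − X.
With p_i = (n_i/n_T)P, Kp = p_B1^2 / (p_B2^2 p_A1).
This yields a degree-3 equation in X; solving on (0,1), X = 0.664.
Then n_B2 = 0.672, n_T = 2.34, so y_B2 = 0.288.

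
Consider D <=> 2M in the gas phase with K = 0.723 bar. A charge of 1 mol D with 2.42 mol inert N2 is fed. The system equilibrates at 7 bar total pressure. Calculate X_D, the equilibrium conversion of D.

Let X = conversion of D (basis 1 mol D); extent of reaction ξ = X.
Species balance: n_D = 1 − X; n_M = 2X; n_I = 2.42 (inert).
n_T = Σnᵢ = 3.42 + X.
With p_i = (n_i/n_T)P, K = p_M^2 / (p_D).
Substituting and setting equal to 0.723 bar gives a polynomial in X; the root in (0,1) is X = 0.265.

X = 0.265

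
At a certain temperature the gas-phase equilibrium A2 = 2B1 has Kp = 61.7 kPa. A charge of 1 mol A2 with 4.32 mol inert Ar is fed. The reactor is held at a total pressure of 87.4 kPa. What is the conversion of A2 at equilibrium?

X = 0.626

Basis: 1 mol A2 initially; let X = conversion of A2. Extent ξ = X.
At extent ξ: n_A2 = 1 − X; n_B1 = 2X; n_I = 4.32 (inert).
Total moles n_T = 5.32 + X.
Mole fractions y_i = n_i/n_T; Kp = p_B1^2 / (p_A2) with p_i = y_i·P.
Equating to 61.7 kPa and solving on 0 < X < 1: X = 0.626.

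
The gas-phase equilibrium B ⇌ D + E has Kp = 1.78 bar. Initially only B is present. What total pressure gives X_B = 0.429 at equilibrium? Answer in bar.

Let X = conversion of B (basis 1 mol B); extent of reaction ξ = X.
Moles: n_B = 1 − X; n_D = X; n_E = X.
Total moles n_T = 1 + X.
Kp = p_D p_E / (p_B) with p_i = (n_i/n_T)·P.
At X = 0.429: the mole-fraction product g(X) = Π y_i^ν_i = 0.2256. Since Kp = g(X)·P^{1}, P = (Kp/g)^(1/1) = (1.78/0.2256)^(1/1) = 7.89 bar.

P = 7.89 bar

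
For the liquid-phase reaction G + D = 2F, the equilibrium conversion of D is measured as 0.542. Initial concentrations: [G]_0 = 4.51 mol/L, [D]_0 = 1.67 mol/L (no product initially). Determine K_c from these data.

K_c = 1.19

Let X = conversion of D.
Concentrations: [G] = 4.51 − 1.67X; [D] = 1.67 − 1.67X; [F] = 3.34X.
At X = 0.542: [G] = 3.6, [D] = 0.765, [F] = 1.81.
K_c = [F]^2 / ([G] [D]) = 1.19.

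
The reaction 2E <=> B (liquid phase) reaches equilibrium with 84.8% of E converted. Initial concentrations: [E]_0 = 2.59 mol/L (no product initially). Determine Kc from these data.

Let X = conversion of E.
Concentrations: [E] = 2.59 − 2.59X; [B] = 1.29X.
At X = 0.848: [E] = 0.394, [B] = 1.1.
Kc = [B] / ([E]^2) = 7.09 L/mol.

Kc = 7.09 L/mol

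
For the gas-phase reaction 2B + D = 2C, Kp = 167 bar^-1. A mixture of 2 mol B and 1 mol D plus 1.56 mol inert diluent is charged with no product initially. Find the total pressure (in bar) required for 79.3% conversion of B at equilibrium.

P = 1.6 bar

Basis: 2 mol B initially; let X = conversion of B. Extent ξ = X.
Species balance: n_B = 2 − 2X; n_D = 1 − X; n_C = 2X; n_I = 1.56 (inert).
Summing: n_T = 4.56 − X.
Kp = p_C^2 / (p_B^2 p_D) with p_i = (n_i/n_T)·P.
At X = 0.793: the mole-fraction product g(X) = Π y_i^ν_i = 267.1. Since Kp = g(X)·P^{-1}, P = (g/Kp)^(1/1) = (267.1/167)^(1/1) = 1.6 bar.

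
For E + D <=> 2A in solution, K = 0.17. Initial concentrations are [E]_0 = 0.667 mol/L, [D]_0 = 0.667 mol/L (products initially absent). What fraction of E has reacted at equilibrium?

X = 0.171

Let X = conversion of E; extent ξ = 0.667·X mol/L.
Concentrations: [E] = 0.667 − 0.667X; [D] = 0.667 − 0.667X; [A] = 1.33X.
K = [A]^2 / ([E] [D]).
Setting equal to 0.17 and solving for X on (0,1) gives X = 0.171.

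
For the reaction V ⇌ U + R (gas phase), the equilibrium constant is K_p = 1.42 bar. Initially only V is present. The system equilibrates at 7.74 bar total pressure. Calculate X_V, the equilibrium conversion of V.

X = 0.394

Let X = conversion of V (basis 1 mol V); extent of reaction ξ = X.
Mole table: n_V = 1 − X; n_U = X; n_R = X.
Summing: n_T = 1 + X.
Mole fractions y_i = n_i/n_T; K_p = p_U p_R / (p_V) with p_i = y_i·P.
This yields a degree-2 equation in X; solving on (0,1), X = 0.394.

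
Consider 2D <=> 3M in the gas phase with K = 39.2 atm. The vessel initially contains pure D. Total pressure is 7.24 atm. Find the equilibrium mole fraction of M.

y_M = 0.731

Basis: 1 mol D initially; let X = conversion of D. Extent ξ = 0.5X.
Species balance: n_D = 1 − X; n_M = 1.5X.
Summing: n_T = 1 + 0.5X.
y_i = n_i/n_T, p_i = y_i·P. K = p_M^3 / (p_D^2).
This yields a degree-3 equation in X; solving on (0,1), X = 0.645.
Then n_M = 0.967, n_T = 1.32, so y_M = 0.731.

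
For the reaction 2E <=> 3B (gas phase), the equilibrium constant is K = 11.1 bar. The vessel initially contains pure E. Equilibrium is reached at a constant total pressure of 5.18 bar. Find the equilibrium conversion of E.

Take 1 mol E as basis and let X be its fractional conversion, so ξ = 0.5X.
Moles: n_E = 1 − X; n_B = 1.5X.
Total moles n_T = 1 + 0.5X.
Mole fractions y_i = n_i/n_T; K = p_B^3 / (p_E^2) with p_i = y_i·P.
This yields a degree-3 equation in X; solving on (0,1), X = 0.548.

X = 0.548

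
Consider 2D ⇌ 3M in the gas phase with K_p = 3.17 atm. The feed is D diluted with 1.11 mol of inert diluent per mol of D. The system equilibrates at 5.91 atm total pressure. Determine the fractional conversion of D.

Let X = conversion of D (basis 1 mol D); extent of reaction ξ = 0.5X.
Mole table: n_D = 1 − X; n_M = 1.5X; n_I = 1.11 (inert).
Total moles n_T = 2.11 + 0.5X.
Mole fractions y_i = n_i/n_T; K_p = p_M^3 / (p_D^2) with p_i = y_i·P.
Substituting and setting equal to 3.17 atm gives a polynomial in X; the root in (0,1) is X = 0.471.

X = 0.471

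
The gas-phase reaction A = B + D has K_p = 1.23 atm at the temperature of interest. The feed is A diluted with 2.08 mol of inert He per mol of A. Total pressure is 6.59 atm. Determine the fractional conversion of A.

X = 0.551

Let X = conversion of A (basis 1 mol A); extent of reaction ξ = X.
Mole table: n_A = 1 − X; n_B = X; n_D = X; n_I = 2.08 (inert).
n_T = Σnᵢ = 3.08 + X.
Mole fractions y_i = n_i/n_T; K_p = p_B p_D / (p_A) with p_i = y_i·P.
Substituting and setting equal to 1.23 atm gives a polynomial in X; the root in (0,1) is X = 0.551.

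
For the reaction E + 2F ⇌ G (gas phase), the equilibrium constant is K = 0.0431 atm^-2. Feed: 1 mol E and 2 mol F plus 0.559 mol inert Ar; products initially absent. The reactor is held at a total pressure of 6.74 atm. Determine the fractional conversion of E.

Take 1 mol E as basis and let X be its fractional conversion, so ξ = X.
Moles: n_E = 1 − X; n_F = 2 − 2X; n_G = X; n_I = 0.559 (inert).
Total moles n_T = 3.56 − 2X.
Mole fractions y_i = n_i/n_T; K = p_G / (p_E p_F^2) with p_i = y_i·P.
Setting this equal to 0.0431 atm^-2 and taking the physical root (0 < X < 1) gives X = 0.304.

X = 0.304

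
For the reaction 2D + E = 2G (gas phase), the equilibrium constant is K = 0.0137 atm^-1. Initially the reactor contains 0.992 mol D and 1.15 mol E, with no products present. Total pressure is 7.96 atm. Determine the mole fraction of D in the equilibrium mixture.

y_D = 0.392

Take 0.992 mol D as basis and let X be its fractional conversion, so ξ = 0.496X.
At extent ξ: n_D = 0.992 − 0.992X; n_E = 1.15 − 0.496X; n_G = 0.992X.
n_T = Σnᵢ = 2.14 − 0.496X.
y_i = n_i/n_T, p_i = y_i·P. K = p_G^2 / (p_D^2 p_E).
Setting this equal to 0.0137 atm^-1 and taking the physical root (0 < X < 1) gives X = 0.192.
Then n_D = 0.802, n_T = 2.05, so y_D = 0.392.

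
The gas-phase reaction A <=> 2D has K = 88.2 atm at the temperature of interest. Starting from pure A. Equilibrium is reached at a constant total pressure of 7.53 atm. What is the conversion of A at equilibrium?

X = 0.863

Let X = conversion of A (basis 1 mol A); extent of reaction ξ = X.
Moles: n_A = 1 − X; n_D = 2X.
Summing: n_T = 1 + X.
y_i = n_i/n_T, p_i = y_i·P. K = p_D^2 / (p_A).
Substituting and setting equal to 88.2 atm gives a polynomial in X; the root in (0,1) is X = 0.863.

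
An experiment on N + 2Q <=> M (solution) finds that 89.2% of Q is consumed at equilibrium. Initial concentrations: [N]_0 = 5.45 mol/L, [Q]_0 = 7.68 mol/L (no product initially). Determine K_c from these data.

Let X = conversion of Q.
Concentrations: [N] = 5.45 − 3.84X; [Q] = 7.68 − 7.68X; [M] = 3.84X.
At X = 0.892: [N] = 2.02, [Q] = 0.829, [M] = 3.43.
K_c = [M] / ([N] [Q]^2) = 2.46 (mol/L)^-2.

K_c = 2.46 (mol/L)^-2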